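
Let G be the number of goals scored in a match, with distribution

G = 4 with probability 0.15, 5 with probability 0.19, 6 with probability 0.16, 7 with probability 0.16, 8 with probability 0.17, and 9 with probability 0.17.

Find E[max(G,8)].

8.17

E[max(G,8)] = Σ max(g,8)·P(G=g)
 = 8·0.15 + 8·0.19 + 8·0.16 + 8·0.16 + 8·0.17 + 9·0.17
 = 1.2 + 1.52 + 1.28 + 1.28 + 1.36 + 1.53
 = 8.17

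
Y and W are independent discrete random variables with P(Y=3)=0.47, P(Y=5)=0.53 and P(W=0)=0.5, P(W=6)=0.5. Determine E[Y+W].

E[Y+W] = Σ_y Σ_w (y+w) · P(Y=y)P(W=w)
 = 3·0.235 + 9·0.235 + 5·0.265 + 11·0.265
 = 0.705 + 2.115 + 1.325 + 2.915
 = 7.06

7.06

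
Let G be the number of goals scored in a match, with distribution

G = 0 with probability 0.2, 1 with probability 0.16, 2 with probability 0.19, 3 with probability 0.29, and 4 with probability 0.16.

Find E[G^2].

E[G^2] = Σ g^2·P(G=g)
 = 0·0.2 + 1·0.16 + 4·0.19 + 9·0.29 + 16·0.16
 = 0 + 0.16 + 0.76 + 2.61 + 2.56
 = 6.09

6.09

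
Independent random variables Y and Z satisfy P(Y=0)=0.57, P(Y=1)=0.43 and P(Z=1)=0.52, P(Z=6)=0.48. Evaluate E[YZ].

1.462

E[YZ] = Σ_y Σ_z yz · P(Y=y)P(Z=z)
 = 0·0.2964 + 0·0.2736 + 1·0.2236 + 6·0.2064
 = 0 + 0 + 0.2236 + 1.2384
 = 1.462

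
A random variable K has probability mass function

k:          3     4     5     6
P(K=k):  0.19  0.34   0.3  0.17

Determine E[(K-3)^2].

E[(K-3)^2] = Σ (k-3)^2·P(K=k)
 = 0·0.19 + 1·0.34 + 4·0.3 + 9·0.17
 = 0 + 0.34 + 1.2 + 1.53
 = 3.07

3.07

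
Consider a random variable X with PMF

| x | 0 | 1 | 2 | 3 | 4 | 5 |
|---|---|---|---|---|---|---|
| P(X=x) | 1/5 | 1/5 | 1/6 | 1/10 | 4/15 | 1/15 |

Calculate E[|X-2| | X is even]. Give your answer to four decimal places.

1.4737

P(X is even) = 1/5 + 1/6 + 4/15 = 19/30.
E[|X-2| | X is even] = [2·1/5 + 0·1/6 + 2·4/15] / (19/30)
 = 14/15 / (19/30)
 = 28/19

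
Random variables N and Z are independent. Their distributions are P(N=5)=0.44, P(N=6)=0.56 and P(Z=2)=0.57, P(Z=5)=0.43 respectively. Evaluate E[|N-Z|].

2.27

E[|N-Z|] = Σ_n Σ_z |n-z| · P(N=n)P(Z=z)
 = 3·0.2508 + 0·0.1892 + 4·0.3192 + 1·0.2408
 = 0.7524 + 0 + 1.2768 + 0.2408
 = 2.27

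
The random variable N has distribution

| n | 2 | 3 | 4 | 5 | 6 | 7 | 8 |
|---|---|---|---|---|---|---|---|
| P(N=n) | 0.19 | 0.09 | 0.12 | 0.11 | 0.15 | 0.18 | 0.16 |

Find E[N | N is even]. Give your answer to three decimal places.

P(N is even) = 0.19 + 0.12 + 0.15 + 0.16 = 0.62.
E[N | N is even] = [2·0.19 + 4·0.12 + 6·0.15 + 8·0.16] / 0.62
 = 3.04 / 0.62
 = 152/31

4.903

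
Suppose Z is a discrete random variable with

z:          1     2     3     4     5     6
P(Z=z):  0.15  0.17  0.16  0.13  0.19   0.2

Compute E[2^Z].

23.22

E[2^Z] = Σ 2^z·P(Z=z)
 = 2·0.15 + 4·0.17 + 8·0.16 + 16·0.13 + 32·0.19 + 64·0.2
 = 0.3 + 0.68 + 1.28 + 2.08 + 6.08 + 12.8
 = 23.22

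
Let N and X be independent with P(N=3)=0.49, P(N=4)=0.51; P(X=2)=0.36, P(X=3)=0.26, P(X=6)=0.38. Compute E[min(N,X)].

2.8338

E[min(N,X)] = Σ_n Σ_x min(n,x) · P(N=n)P(X=x)
 = 2·0.1764 + 3·0.1274 + 3·0.1862 + 2·0.1836 + 3·0.1326 + 4·0.1938
 = 0.3528 + 0.3822 + 0.5586 + 0.3672 + 0.3978 + 0.7752
 = 2.8338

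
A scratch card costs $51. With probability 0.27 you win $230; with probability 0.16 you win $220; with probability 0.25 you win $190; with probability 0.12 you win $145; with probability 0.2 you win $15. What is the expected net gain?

E[payout] = 230·0.27 + 220·0.16 + 190·0.25 + 145·0.12 + 15·0.2
 = 62.1 + 35.2 + 47.5 + 17.4 + 3
 = 165.2
Net = 165.2 - 51 = 114.2

114.2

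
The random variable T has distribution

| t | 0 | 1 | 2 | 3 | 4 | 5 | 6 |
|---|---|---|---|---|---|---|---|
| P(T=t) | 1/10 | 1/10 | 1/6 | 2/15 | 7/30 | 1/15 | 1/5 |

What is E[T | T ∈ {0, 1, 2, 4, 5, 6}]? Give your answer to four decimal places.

P(T ∈ {0, 1, 2, 4, 5, 6}) = 1/10 + 1/10 + 1/6 + 7/30 + 1/15 + 1/5 = 13/15.
E[T | T ∈ {0, 1, 2, 4, 5, 6}] = [0·1/10 + 1·1/10 + 2·1/6 + 4·7/30 + 5·1/15 + 6·1/5] / (13/15)
 = 29/10 / (13/15)
 = 87/26

3.3462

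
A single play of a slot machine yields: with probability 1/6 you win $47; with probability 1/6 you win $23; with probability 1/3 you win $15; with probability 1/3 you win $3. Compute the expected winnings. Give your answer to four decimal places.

E[payout] = 47·1/6 + 23·1/6 + 15·1/3 + 3·1/3
 = 47/6 + 23/6 + 5 + 1
 = 53/3

17.6667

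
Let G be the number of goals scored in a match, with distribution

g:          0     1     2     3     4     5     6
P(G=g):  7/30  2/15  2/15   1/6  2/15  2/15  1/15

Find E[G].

2.5

E[G] = Σ g·P(G=g)
 = 0·7/30 + 1·2/15 + 2·2/15 + 3·1/6 + 4·2/15 + 5·2/15 + 6·1/15
 = 0 + 2/15 + 4/15 + 1/2 + 8/15 + 2/3 + 2/5
 = 5/2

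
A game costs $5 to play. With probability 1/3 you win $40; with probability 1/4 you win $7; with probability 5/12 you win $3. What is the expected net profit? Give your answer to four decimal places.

E[payout] = 40·1/3 + 7·1/4 + 3·5/12
 = 40/3 + 7/4 + 5/4
 = 49/3
Net = 49/3 - 5 = 34/3

11.3333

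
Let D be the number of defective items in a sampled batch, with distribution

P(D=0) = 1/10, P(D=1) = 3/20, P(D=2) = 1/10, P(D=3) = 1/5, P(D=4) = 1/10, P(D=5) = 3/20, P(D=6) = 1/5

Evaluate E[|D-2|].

2

E[|D-2|] = Σ |d-2|·P(D=d)
 = 2·1/10 + 1·3/20 + 0·1/10 + 1·1/5 + 2·1/10 + 3·3/20 + 4·1/5
 = 1/5 + 3/20 + 0 + 1/5 + 1/5 + 9/20 + 4/5
 = 2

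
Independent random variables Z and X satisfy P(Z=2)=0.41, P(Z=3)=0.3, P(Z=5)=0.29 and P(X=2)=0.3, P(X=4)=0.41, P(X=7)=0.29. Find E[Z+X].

7.44

E[Z+X] = Σ_z Σ_x (z+x) · P(Z=z)P(X=x)
 = 4·0.123 + 6·0.1681 + 9·0.1189 + 5·0.09 + 7·0.123 + 10·0.087 + 7·0.087 + 9·0.1189 + 12·0.0841
 = 0.492 + 1.0086 + 1.0701 + 0.45 + 0.861 + 0.87 + 0.609 + 1.0701 + 1.0092
 = 7.44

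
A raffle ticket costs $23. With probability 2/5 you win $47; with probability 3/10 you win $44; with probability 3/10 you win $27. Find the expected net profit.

17.1

E[payout] = 47·2/5 + 44·3/10 + 27·3/10
 = 94/5 + 66/5 + 81/10
 = 401/10
Net = 401/10 - 23 = 171/10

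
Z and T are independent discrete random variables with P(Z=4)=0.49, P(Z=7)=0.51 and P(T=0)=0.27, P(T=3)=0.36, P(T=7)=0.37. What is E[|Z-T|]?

E[|Z-T|] = Σ_z Σ_t |z-t| · P(Z=z)P(T=t)
 = 4·0.1323 + 1·0.1764 + 3·0.1813 + 7·0.1377 + 4·0.1836 + 0·0.1887
 = 0.5292 + 0.1764 + 0.5439 + 0.9639 + 0.7344 + 0
 = 2.9478

2.9478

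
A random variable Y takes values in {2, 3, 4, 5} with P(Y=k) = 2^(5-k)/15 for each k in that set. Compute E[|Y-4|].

E[|Y-4|] = Σ |y-4|·P(Y=y)
 = 2·8/15 + 1·4/15 + 0·2/15 + 1·1/15
 = 16/15 + 4/15 + 0 + 1/15
 = 7/5

1.4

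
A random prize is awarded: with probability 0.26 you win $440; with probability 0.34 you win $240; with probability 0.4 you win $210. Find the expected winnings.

280

E[payout] = 440·0.26 + 240·0.34 + 210·0.4
 = 114.4 + 81.6 + 84
 = 280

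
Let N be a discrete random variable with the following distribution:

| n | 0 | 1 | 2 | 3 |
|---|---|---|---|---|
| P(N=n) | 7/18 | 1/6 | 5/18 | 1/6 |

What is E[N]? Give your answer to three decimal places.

E[N] = Σ n·P(N=n)
 = 0·7/18 + 1·1/6 + 2·5/18 + 3·1/6
 = 0 + 1/6 + 5/9 + 1/2
 = 11/9

1.222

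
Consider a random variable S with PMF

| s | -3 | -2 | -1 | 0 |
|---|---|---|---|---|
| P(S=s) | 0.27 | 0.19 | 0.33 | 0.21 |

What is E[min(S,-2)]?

E[min(S,-2)] = Σ min(s,-2)·P(S=s)
 = (-3)·0.27 + (-2)·0.19 + (-2)·0.33 + (-2)·0.21
 = (-0.81) + (-0.38) + (-0.66) + (-0.42)
 = -2.27

-2.27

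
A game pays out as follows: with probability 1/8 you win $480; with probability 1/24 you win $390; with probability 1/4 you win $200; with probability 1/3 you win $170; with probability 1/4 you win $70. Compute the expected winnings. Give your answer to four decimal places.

E[payout] = 480·1/8 + 390·1/24 + 200·1/4 + 170·1/3 + 70·1/4
 = 60 + 65/4 + 50 + 170/3 + 35/2
 = 2405/12

200.4167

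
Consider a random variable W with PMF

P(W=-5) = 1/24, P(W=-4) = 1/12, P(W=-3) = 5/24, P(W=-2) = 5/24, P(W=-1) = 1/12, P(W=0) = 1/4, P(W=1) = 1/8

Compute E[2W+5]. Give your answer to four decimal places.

1.9167

E[2W+5] = Σ (2w+5)·P(W=w)
 = (-5)·1/24 + (-3)·1/12 + (-1)·5/24 + 1·5/24 + 3·1/12 + 5·1/4 + 7·1/8
 = (-5/24) + (-1/4) + (-5/24) + 5/24 + 1/4 + 5/4 + 7/8
 = 23/12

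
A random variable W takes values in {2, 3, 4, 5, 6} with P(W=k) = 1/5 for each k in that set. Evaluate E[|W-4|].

1.2

E[|W-4|] = Σ |w-4|·P(W=w)
 = 2·1/5 + 1·1/5 + 0·1/5 + 1·1/5 + 2·1/5
 = 2/5 + 1/5 + 0 + 1/5 + 2/5
 = 6/5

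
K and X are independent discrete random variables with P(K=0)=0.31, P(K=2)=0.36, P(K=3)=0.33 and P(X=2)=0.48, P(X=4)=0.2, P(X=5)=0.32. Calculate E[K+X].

5.07

E[K+X] = Σ_k Σ_x (k+x) · P(K=k)P(X=x)
 = 2·0.1488 + 4·0.062 + 5·0.0992 + 4·0.1728 + 6·0.072 + 7·0.1152 + 5·0.1584 + 7·0.066 + 8·0.1056
 = 0.2976 + 0.248 + 0.496 + 0.6912 + 0.432 + 0.8064 + 0.792 + 0.462 + 0.8448
 = 5.07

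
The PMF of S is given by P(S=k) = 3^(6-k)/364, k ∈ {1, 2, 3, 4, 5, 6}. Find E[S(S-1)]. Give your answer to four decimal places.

E[S(S-1)] = Σ s(s-1)·P(S=s)
 = 0·243/364 + 2·81/364 + 6·27/364 + 12·9/364 + 20·3/364 + 30·1/364
 = 0 + 81/182 + 81/182 + 27/91 + 15/91 + 15/182
 = 261/182

1.4341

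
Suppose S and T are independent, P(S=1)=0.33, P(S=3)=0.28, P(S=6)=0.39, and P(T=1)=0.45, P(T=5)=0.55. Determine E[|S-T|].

E[|S-T|] = Σ_s Σ_t |s-t| · P(S=s)P(T=t)
 = 0·0.1485 + 4·0.1815 + 2·0.126 + 2·0.154 + 5·0.1755 + 1·0.2145
 = 0 + 0.726 + 0.252 + 0.308 + 0.8775 + 0.2145
 = 2.378

2.378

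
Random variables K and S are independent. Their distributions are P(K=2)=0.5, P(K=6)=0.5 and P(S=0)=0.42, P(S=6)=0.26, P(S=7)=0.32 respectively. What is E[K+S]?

7.8

E[K+S] = Σ_k Σ_s (k+s) · P(K=k)P(S=s)
 = 2·0.21 + 8·0.13 + 9·0.16 + 6·0.21 + 12·0.13 + 13·0.16
 = 0.42 + 1.04 + 1.44 + 1.26 + 1.56 + 2.08
 = 7.8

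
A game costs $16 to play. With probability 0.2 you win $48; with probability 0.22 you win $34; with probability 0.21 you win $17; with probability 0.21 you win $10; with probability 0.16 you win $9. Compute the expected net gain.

8.19

E[payout] = 48·0.2 + 34·0.22 + 17·0.21 + 10·0.21 + 9·0.16
 = 9.6 + 7.48 + 3.57 + 2.1 + 1.44
 = 24.19
Net = 24.19 - 16 = 8.19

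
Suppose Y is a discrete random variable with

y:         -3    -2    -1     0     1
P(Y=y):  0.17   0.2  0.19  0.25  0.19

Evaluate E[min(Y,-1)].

-1.54

E[min(Y,-1)] = Σ min(y,-1)·P(Y=y)
 = (-3)·0.17 + (-2)·0.2 + (-1)·0.19 + (-1)·0.25 + (-1)·0.19
 = (-0.51) + (-0.4) + (-0.19) + (-0.25) + (-0.19)
 = -1.54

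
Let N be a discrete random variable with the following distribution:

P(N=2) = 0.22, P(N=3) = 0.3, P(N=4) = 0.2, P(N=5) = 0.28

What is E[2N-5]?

E[2N-5] = Σ (2n-5)·P(N=n)
 = (-1)·0.22 + 1·0.3 + 3·0.2 + 5·0.28
 = (-0.22) + 0.3 + 0.6 + 1.4
 = 2.08

2.08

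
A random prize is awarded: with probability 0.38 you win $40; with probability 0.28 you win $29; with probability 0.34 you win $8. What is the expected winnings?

26.04

E[payout] = 40·0.38 + 29·0.28 + 8·0.34
 = 15.2 + 8.12 + 2.72
 = 26.04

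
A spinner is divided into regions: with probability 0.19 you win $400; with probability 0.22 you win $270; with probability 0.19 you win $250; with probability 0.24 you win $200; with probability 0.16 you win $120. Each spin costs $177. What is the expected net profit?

E[payout] = 400·0.19 + 270·0.22 + 250·0.19 + 200·0.24 + 120·0.16
 = 76 + 59.4 + 47.5 + 48 + 19.2
 = 250.1
Net = 250.1 - 177 = 73.1

73.1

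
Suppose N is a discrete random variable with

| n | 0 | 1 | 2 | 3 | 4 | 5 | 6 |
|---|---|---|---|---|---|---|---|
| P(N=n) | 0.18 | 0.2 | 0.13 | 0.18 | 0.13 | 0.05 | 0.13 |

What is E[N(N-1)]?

7.8

E[N(N-1)] = Σ n(n-1)·P(N=n)
 = 0·0.18 + 0·0.2 + 2·0.13 + 6·0.18 + 12·0.13 + 20·0.05 + 30·0.13
 = 0 + 0 + 0.26 + 1.08 + 1.56 + 1 + 3.9
 = 7.8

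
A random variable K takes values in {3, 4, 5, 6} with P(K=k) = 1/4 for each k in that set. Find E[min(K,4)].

3.75

E[min(K,4)] = Σ min(k,4)·P(K=k)
 = 3·1/4 + 4·1/4 + 4·1/4 + 4·1/4
 = 3/4 + 1 + 1 + 1
 = 15/4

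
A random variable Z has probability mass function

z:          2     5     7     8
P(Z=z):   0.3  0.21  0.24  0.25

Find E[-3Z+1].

E[-3Z+1] = Σ (-3z+1)·P(Z=z)
 = (-5)·0.3 + (-14)·0.21 + (-20)·0.24 + (-23)·0.25
 = (-1.5) + (-2.94) + (-4.8) + (-5.75)
 = -14.99

-14.99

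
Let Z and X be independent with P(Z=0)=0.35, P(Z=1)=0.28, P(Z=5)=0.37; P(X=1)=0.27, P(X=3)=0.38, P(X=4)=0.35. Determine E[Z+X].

E[Z+X] = Σ_z Σ_x (z+x) · P(Z=z)P(X=x)
 = 1·0.0945 + 3·0.133 + 4·0.1225 + 2·0.0756 + 4·0.1064 + 5·0.098 + 6·0.0999 + 8·0.1406 + 9·0.1295
 = 0.0945 + 0.399 + 0.49 + 0.1512 + 0.4256 + 0.49 + 0.5994 + 1.1248 + 1.1655
 = 4.94

4.94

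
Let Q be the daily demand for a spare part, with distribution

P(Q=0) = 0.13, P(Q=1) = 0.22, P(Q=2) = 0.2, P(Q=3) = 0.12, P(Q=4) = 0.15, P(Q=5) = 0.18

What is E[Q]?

2.48

E[Q] = Σ q·P(Q=q)
 = 0·0.13 + 1·0.22 + 2·0.2 + 3·0.12 + 4·0.15 + 5·0.18
 = 0 + 0.22 + 0.4 + 0.36 + 0.6 + 0.9
 = 2.48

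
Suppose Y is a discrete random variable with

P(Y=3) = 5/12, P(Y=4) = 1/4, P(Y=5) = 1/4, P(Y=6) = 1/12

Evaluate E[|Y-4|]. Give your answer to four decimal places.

0.8333

E[|Y-4|] = Σ |y-4|·P(Y=y)
 = 1·5/12 + 0·1/4 + 1·1/4 + 2·1/12
 = 5/12 + 0 + 1/4 + 1/6
 = 5/6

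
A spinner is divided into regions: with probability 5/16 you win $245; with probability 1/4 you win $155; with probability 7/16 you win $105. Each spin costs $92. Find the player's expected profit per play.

E[payout] = 245·5/16 + 155·1/4 + 105·7/16
 = 1225/16 + 155/4 + 735/16
 = 645/4
Net = 645/4 - 92 = 277/4

69.25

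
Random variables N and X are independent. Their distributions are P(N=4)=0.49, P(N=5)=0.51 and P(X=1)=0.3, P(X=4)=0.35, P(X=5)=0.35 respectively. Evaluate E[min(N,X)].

3.2785

E[min(N,X)] = Σ_n Σ_x min(n,x) · P(N=n)P(X=x)
 = 1·0.147 + 4·0.1715 + 4·0.1715 + 1·0.153 + 4·0.1785 + 5·0.1785
 = 0.147 + 0.686 + 0.686 + 0.153 + 0.714 + 0.8925
 = 3.2785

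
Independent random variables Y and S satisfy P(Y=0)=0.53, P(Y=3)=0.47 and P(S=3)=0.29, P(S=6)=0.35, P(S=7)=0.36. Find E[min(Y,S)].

1.41

E[min(Y,S)] = Σ_y Σ_s min(y,s) · P(Y=y)P(S=s)
 = 0·0.1537 + 0·0.1855 + 0·0.1908 + 3·0.1363 + 3·0.1645 + 3·0.1692
 = 0 + 0 + 0 + 0.4089 + 0.4935 + 0.5076
 = 1.41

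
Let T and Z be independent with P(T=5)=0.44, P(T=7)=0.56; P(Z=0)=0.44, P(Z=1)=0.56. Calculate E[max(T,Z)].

6.12

E[max(T,Z)] = Σ_t Σ_z max(t,z) · P(T=t)P(Z=z)
 = 5·0.1936 + 5·0.2464 + 7·0.2464 + 7·0.3136
 = 0.968 + 1.232 + 1.7248 + 2.1952
 = 6.12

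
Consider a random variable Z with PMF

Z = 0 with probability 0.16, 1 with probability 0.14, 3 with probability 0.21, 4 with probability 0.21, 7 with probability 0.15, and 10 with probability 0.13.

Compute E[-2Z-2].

-9.92

E[-2Z-2] = Σ (-2z-2)·P(Z=z)
 = (-2)·0.16 + (-4)·0.14 + (-8)·0.21 + (-10)·0.21 + (-16)·0.15 + (-22)·0.13
 = (-0.32) + (-0.56) + (-1.68) + (-2.1) + (-2.4) + (-2.86)
 = -9.92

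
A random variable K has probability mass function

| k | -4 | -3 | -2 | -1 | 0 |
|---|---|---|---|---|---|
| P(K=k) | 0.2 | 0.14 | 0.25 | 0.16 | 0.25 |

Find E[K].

E[K] = Σ k·P(K=k)
 = (-4)·0.2 + (-3)·0.14 + (-2)·0.25 + (-1)·0.16 + 0·0.25
 = (-0.8) + (-0.42) + (-0.5) + (-0.16) + 0
 = -1.88

-1.88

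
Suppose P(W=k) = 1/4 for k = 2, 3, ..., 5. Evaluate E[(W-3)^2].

1.5

E[(W-3)^2] = Σ (w-3)^2·P(W=w)
 = 1·1/4 + 0·1/4 + 1·1/4 + 4·1/4
 = 1/4 + 0 + 1/4 + 1
 = 3/2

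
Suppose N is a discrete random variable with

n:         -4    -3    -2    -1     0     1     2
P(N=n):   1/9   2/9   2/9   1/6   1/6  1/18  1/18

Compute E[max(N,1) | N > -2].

P(N > -2) = 1/6 + 1/6 + 1/18 + 1/18 = 4/9.
E[max(N,1) | N > -2] = [1·1/6 + 1·1/6 + 1·1/18 + 2·1/18] / (4/9)
 = 1/2 / (4/9)
 = 9/8

1.125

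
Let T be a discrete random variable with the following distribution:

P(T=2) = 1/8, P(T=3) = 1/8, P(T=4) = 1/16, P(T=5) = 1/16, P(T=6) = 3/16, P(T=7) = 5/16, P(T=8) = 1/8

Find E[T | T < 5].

P(T < 5) = 1/8 + 1/8 + 1/16 = 5/16.
E[T | T < 5] = [2·1/8 + 3·1/8 + 4·1/16] / (5/16)
 = 7/8 / (5/16)
 = 14/5

2.8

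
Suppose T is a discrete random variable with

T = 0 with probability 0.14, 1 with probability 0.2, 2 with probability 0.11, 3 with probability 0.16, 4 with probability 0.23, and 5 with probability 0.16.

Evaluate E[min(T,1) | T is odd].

1

P(T is odd) = 0.2 + 0.16 + 0.16 = 0.52.
E[min(T,1) | T is odd] = [1·0.2 + 1·0.16 + 1·0.16] / 0.52
 = 0.52 / 0.52
 = 1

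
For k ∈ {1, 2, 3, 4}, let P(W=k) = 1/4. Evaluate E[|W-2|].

E[|W-2|] = Σ |w-2|·P(W=w)
 = 1·1/4 + 0·1/4 + 1·1/4 + 2·1/4
 = 1/4 + 0 + 1/4 + 1/2
 = 1

1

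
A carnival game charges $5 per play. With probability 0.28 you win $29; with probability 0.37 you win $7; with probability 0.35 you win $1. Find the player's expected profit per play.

E[payout] = 29·0.28 + 7·0.37 + 1·0.35
 = 8.12 + 2.59 + 0.35
 = 11.06
Net = 11.06 - 5 = 6.06

6.06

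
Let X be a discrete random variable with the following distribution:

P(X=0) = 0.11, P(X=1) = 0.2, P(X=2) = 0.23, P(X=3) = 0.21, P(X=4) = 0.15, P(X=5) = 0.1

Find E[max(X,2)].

E[max(X,2)] = Σ max(x,2)·P(X=x)
 = 2·0.11 + 2·0.2 + 2·0.23 + 3·0.21 + 4·0.15 + 5·0.1
 = 0.22 + 0.4 + 0.46 + 0.63 + 0.6 + 0.5
 = 2.81

2.81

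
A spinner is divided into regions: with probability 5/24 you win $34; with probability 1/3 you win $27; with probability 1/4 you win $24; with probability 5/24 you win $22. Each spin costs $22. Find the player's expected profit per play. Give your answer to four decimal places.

4.6667

E[payout] = 34·5/24 + 27·1/3 + 24·1/4 + 22·5/24
 = 85/12 + 9 + 6 + 55/12
 = 80/3
Net = 80/3 - 22 = 14/3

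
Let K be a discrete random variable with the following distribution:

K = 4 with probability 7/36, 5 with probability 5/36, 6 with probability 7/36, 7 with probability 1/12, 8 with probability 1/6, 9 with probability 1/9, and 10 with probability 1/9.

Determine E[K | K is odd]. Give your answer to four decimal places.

6.8333

P(K is odd) = 5/36 + 1/12 + 1/9 = 1/3.
E[K | K is odd] = [5·5/36 + 7·1/12 + 9·1/9] / (1/3)
 = 41/18 / (1/3)
 = 41/6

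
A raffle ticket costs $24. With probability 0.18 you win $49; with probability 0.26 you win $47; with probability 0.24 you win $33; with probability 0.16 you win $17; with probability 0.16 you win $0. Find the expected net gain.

E[payout] = 49·0.18 + 47·0.26 + 33·0.24 + 17·0.16 + 0·0.16
 = 8.82 + 12.22 + 7.92 + 2.72 + 0
 = 31.68
Net = 31.68 - 24 = 7.68

7.68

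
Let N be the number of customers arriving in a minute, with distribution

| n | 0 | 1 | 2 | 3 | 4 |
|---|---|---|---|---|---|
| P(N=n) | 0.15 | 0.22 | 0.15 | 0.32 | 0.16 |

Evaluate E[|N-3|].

1.2

E[|N-3|] = Σ |n-3|·P(N=n)
 = 3·0.15 + 2·0.22 + 1·0.15 + 0·0.32 + 1·0.16
 = 0.45 + 0.44 + 0.15 + 0 + 0.16
 = 1.2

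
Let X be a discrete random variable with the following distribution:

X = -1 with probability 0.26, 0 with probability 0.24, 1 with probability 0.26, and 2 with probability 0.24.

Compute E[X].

E[X] = Σ x·P(X=x)
 = (-1)·0.26 + 0·0.24 + 1·0.26 + 2·0.24
 = (-0.26) + 0 + 0.26 + 0.48
 = 0.48

0.48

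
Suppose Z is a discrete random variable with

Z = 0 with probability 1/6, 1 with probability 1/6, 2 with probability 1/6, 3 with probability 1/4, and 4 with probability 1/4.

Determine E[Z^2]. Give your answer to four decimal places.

E[Z^2] = Σ z^2·P(Z=z)
 = 0·1/6 + 1·1/6 + 4·1/6 + 9·1/4 + 16·1/4
 = 0 + 1/6 + 2/3 + 9/4 + 4
 = 85/12

7.0833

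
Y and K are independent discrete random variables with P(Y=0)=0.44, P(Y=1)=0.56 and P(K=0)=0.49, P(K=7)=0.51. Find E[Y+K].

4.13

E[Y+K] = Σ_y Σ_k (y+k) · P(Y=y)P(K=k)
 = 0·0.2156 + 7·0.2244 + 1·0.2744 + 8·0.2856
 = 0 + 1.5708 + 0.2744 + 2.2848
 = 4.13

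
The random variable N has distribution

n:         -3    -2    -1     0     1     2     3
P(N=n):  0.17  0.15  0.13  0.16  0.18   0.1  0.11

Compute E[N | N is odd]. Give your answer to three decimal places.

-0.220

P(N is odd) = 0.17 + 0.13 + 0.18 + 0.11 = 0.59.
E[N | N is odd] = [(-3)·0.17 + (-1)·0.13 + 1·0.18 + 3·0.11] / 0.59
 = -0.13 / 0.59
 = -13/59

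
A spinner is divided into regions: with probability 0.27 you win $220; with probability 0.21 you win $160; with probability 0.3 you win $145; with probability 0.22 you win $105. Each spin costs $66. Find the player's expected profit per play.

93.6

E[payout] = 220·0.27 + 160·0.21 + 145·0.3 + 105·0.22
 = 59.4 + 33.6 + 43.5 + 23.1
 = 159.6
Net = 159.6 - 66 = 93.6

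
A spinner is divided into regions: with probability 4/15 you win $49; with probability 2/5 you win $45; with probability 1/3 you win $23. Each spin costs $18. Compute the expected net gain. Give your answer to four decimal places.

20.7333

E[payout] = 49·4/15 + 45·2/5 + 23·1/3
 = 196/15 + 18 + 23/3
 = 581/15
Net = 581/15 - 18 = 311/15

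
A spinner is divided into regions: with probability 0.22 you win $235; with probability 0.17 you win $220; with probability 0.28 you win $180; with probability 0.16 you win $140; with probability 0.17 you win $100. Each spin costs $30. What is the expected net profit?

148.9

E[payout] = 235·0.22 + 220·0.17 + 180·0.28 + 140·0.16 + 100·0.17
 = 51.7 + 37.4 + 50.4 + 22.4 + 17
 = 178.9
Net = 178.9 - 30 = 148.9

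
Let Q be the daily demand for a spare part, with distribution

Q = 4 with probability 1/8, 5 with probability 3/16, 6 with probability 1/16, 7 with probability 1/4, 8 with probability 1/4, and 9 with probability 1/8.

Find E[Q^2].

E[Q^2] = Σ q^2·P(Q=q)
 = 16·1/8 + 25·3/16 + 36·1/16 + 49·1/4 + 64·1/4 + 81·1/8
 = 2 + 75/16 + 9/4 + 49/4 + 16 + 81/8
 = 757/16

47.3125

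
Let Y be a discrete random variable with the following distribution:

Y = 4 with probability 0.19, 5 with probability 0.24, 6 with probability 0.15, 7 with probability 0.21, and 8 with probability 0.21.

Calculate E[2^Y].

E[2^Y] = Σ 2^y·P(Y=y)
 = 16·0.19 + 32·0.24 + 64·0.15 + 128·0.21 + 256·0.21
 = 3.04 + 7.68 + 9.6 + 26.88 + 53.76
 = 100.96

100.96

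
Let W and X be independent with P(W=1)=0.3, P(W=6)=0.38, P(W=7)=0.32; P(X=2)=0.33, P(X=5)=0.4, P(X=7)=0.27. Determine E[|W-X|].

E[|W-X|] = Σ_w Σ_x |w-x| · P(W=w)P(X=x)
 = 1·0.099 + 4·0.12 + 6·0.081 + 4·0.1254 + 1·0.152 + 1·0.1026 + 5·0.1056 + 2·0.128 + 0·0.0864
 = 0.099 + 0.48 + 0.486 + 0.5016 + 0.152 + 0.1026 + 0.528 + 0.256 + 0
 = 2.6052

2.6052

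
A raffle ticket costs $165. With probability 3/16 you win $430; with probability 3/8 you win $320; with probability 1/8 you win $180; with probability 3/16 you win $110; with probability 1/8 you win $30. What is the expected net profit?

82.5

E[payout] = 430·3/16 + 320·3/8 + 180·1/8 + 110·3/16 + 30·1/8
 = 645/8 + 120 + 45/2 + 165/8 + 15/4
 = 495/2
Net = 495/2 - 165 = 165/2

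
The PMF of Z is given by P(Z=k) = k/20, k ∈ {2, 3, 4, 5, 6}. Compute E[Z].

4.5

E[Z] = Σ z·P(Z=z)
 = 2·1/10 + 3·3/20 + 4·1/5 + 5·1/4 + 6·3/10
 = 1/5 + 9/20 + 4/5 + 5/4 + 9/5
 = 9/2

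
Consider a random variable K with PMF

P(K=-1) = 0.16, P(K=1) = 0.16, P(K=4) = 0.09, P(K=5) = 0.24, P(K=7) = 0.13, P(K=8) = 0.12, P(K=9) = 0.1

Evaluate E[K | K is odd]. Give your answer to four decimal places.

3.8101

P(K is odd) = 0.16 + 0.16 + 0.24 + 0.13 + 0.1 = 0.79.
E[K | K is odd] = [(-1)·0.16 + 1·0.16 + 5·0.24 + 7·0.13 + 9·0.1] / 0.79
 = 3.01 / 0.79
 = 301/79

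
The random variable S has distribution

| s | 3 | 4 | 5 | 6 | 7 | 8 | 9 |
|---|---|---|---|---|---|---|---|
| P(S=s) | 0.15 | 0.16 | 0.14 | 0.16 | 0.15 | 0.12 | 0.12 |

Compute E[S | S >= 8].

8.5

P(S >= 8) = 0.12 + 0.12 = 0.24.
E[S | S >= 8] = [8·0.12 + 9·0.12] / 0.24
 = 2.04 / 0.24
 = 17/2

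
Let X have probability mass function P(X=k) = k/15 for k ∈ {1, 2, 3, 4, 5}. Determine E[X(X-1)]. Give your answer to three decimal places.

E[X(X-1)] = Σ x(x-1)·P(X=x)
 = 0·1/15 + 2·2/15 + 6·1/5 + 12·4/15 + 20·1/3
 = 0 + 4/15 + 6/5 + 16/5 + 20/3
 = 34/3

11.333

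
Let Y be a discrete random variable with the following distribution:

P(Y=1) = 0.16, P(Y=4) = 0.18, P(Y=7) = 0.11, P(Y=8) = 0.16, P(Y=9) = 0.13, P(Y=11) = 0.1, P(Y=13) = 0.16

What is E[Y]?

E[Y] = Σ y·P(Y=y)
 = 1·0.16 + 4·0.18 + 7·0.11 + 8·0.16 + 9·0.13 + 11·0.1 + 13·0.16
 = 0.16 + 0.72 + 0.77 + 1.28 + 1.17 + 1.1 + 2.08
 = 7.28

7.28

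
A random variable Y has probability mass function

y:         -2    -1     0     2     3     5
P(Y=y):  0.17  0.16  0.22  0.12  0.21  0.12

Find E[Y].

E[Y] = Σ y·P(Y=y)
 = (-2)·0.17 + (-1)·0.16 + 0·0.22 + 2·0.12 + 3·0.21 + 5·0.12
 = (-0.34) + (-0.16) + 0 + 0.24 + 0.63 + 0.6
 = 0.97

0.97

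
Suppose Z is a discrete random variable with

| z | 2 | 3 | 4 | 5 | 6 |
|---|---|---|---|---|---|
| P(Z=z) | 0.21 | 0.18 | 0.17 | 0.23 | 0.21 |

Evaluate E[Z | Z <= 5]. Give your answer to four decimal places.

3.5316

P(Z <= 5) = 0.21 + 0.18 + 0.17 + 0.23 = 0.79.
E[Z | Z <= 5] = [2·0.21 + 3·0.18 + 4·0.17 + 5·0.23] / 0.79
 = 2.79 / 0.79
 = 279/79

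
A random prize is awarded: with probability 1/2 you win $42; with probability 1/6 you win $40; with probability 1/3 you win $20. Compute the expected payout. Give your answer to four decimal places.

E[payout] = 42·1/2 + 40·1/6 + 20·1/3
 = 21 + 20/3 + 20/3
 = 103/3

34.3333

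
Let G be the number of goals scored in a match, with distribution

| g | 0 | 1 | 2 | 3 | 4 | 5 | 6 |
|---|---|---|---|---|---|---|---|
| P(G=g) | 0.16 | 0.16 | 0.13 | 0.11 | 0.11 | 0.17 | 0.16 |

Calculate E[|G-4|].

1.98

E[|G-4|] = Σ |g-4|·P(G=g)
 = 4·0.16 + 3·0.16 + 2·0.13 + 1·0.11 + 0·0.11 + 1·0.17 + 2·0.16
 = 0.64 + 0.48 + 0.26 + 0.11 + 0 + 0.17 + 0.32
 = 1.98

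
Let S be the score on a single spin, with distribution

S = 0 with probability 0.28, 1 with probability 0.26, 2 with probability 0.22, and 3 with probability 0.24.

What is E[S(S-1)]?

1.88

E[S(S-1)] = Σ s(s-1)·P(S=s)
 = 0·0.28 + 0·0.26 + 2·0.22 + 6·0.24
 = 0 + 0 + 0.44 + 1.44
 = 1.88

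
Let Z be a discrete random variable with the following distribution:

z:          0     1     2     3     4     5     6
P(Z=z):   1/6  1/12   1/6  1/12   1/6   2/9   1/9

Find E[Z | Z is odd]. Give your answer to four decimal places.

P(Z is odd) = 1/12 + 1/12 + 2/9 = 7/18.
E[Z | Z is odd] = [1·1/12 + 3·1/12 + 5·2/9] / (7/18)
 = 13/9 / (7/18)
 = 26/7

3.7143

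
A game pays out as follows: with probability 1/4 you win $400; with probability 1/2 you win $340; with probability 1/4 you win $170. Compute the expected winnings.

312.5

E[payout] = 400·1/4 + 340·1/2 + 170·1/4
 = 100 + 170 + 85/2
 = 625/2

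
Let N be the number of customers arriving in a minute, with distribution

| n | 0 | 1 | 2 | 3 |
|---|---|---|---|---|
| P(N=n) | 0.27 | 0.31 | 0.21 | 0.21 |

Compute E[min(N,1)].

E[min(N,1)] = Σ min(n,1)·P(N=n)
 = 0·0.27 + 1·0.31 + 1·0.21 + 1·0.21
 = 0 + 0.31 + 0.21 + 0.21
 = 0.73

0.73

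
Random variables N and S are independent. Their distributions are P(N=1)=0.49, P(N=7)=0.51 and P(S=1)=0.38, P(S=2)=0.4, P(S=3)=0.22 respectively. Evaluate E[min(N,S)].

1.4284

E[min(N,S)] = Σ_n Σ_s min(n,s) · P(N=n)P(S=s)
 = 1·0.1862 + 1·0.196 + 1·0.1078 + 1·0.1938 + 2·0.204 + 3·0.1122
 = 0.1862 + 0.196 + 0.1078 + 0.1938 + 0.408 + 0.3366
 = 1.4284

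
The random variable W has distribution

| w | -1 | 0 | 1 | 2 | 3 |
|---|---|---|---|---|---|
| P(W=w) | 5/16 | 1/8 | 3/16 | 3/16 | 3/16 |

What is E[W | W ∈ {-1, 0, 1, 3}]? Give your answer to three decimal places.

0.538

P(W ∈ {-1, 0, 1, 3}) = 5/16 + 1/8 + 3/16 + 3/16 = 13/16.
E[W | W ∈ {-1, 0, 1, 3}] = [(-1)·5/16 + 0·1/8 + 1·3/16 + 3·3/16] / (13/16)
 = 7/16 / (13/16)
 = 7/13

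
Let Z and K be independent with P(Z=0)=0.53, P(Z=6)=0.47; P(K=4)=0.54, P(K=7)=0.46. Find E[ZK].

15.1716

E[ZK] = Σ_z Σ_k zk · P(Z=z)P(K=k)
 = 0·0.2862 + 0·0.2438 + 24·0.2538 + 42·0.2162
 = 0 + 0 + 6.0912 + 9.0804
 = 15.1716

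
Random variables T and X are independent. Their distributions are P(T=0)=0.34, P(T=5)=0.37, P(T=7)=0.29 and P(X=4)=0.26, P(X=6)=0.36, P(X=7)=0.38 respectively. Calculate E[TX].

22.7368

E[TX] = Σ_t Σ_x tx · P(T=t)P(X=x)
 = 0·0.0884 + 0·0.1224 + 0·0.1292 + 20·0.0962 + 30·0.1332 + 35·0.1406 + 28·0.0754 + 42·0.1044 + 49·0.1102
 = 0 + 0 + 0 + 1.924 + 3.996 + 4.921 + 2.1112 + 4.3848 + 5.3998
 = 22.7368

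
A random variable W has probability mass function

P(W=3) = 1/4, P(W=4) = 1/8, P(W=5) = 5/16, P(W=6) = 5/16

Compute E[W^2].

23.3125

E[W^2] = Σ w^2·P(W=w)
 = 9·1/4 + 16·1/8 + 25·5/16 + 36·5/16
 = 9/4 + 2 + 125/16 + 45/4
 = 373/16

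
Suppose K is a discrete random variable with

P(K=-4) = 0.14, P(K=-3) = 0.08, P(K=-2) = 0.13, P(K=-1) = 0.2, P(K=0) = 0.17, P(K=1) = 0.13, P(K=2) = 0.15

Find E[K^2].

4.41

E[K^2] = Σ k^2·P(K=k)
 = 16·0.14 + 9·0.08 + 4·0.13 + 1·0.2 + 0·0.17 + 1·0.13 + 4·0.15
 = 2.24 + 0.72 + 0.52 + 0.2 + 0 + 0.13 + 0.6
 = 4.41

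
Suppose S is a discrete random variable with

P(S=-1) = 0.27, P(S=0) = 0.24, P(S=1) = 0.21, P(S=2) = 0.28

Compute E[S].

E[S] = Σ s·P(S=s)
 = (-1)·0.27 + 0·0.24 + 1·0.21 + 2·0.28
 = (-0.27) + 0 + 0.21 + 0.56
 = 0.5

0.5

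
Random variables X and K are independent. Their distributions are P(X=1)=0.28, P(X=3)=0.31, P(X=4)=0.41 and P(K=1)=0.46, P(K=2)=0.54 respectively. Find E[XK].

4.389

E[XK] = Σ_x Σ_k xk · P(X=x)P(K=k)
 = 1·0.1288 + 2·0.1512 + 3·0.1426 + 6·0.1674 + 4·0.1886 + 8·0.2214
 = 0.1288 + 0.3024 + 0.4278 + 1.0044 + 0.7544 + 1.7712
 = 4.389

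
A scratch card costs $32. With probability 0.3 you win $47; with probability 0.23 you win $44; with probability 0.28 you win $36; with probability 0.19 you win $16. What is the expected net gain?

5.34

E[payout] = 47·0.3 + 44·0.23 + 36·0.28 + 16·0.19
 = 14.1 + 10.12 + 10.08 + 3.04
 = 37.34
Net = 37.34 - 32 = 5.34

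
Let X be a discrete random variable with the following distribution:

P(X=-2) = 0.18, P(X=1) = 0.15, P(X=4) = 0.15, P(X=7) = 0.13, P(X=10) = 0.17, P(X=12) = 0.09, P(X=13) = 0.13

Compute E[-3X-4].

-21.31

E[-3X-4] = Σ (-3x-4)·P(X=x)
 = 2·0.18 + (-7)·0.15 + (-16)·0.15 + (-25)·0.13 + (-34)·0.17 + (-40)·0.09 + (-43)·0.13
 = 0.36 + (-1.05) + (-2.4) + (-3.25) + (-5.78) + (-3.6) + (-5.59)
 = -21.31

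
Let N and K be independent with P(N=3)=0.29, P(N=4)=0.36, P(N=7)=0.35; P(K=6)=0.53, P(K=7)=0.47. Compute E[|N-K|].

E[|N-K|] = Σ_n Σ_k |n-k| · P(N=n)P(K=k)
 = 3·0.1537 + 4·0.1363 + 2·0.1908 + 3·0.1692 + 1·0.1855 + 0·0.1645
 = 0.4611 + 0.5452 + 0.3816 + 0.5076 + 0.1855 + 0
 = 2.081

2.081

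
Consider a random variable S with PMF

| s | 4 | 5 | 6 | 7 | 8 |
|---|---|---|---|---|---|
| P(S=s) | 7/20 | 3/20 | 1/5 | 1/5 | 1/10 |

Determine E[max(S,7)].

7.1

E[max(S,7)] = Σ max(s,7)·P(S=s)
 = 7·7/20 + 7·3/20 + 7·1/5 + 7·1/5 + 8·1/10
 = 49/20 + 21/20 + 7/5 + 7/5 + 4/5
 = 71/10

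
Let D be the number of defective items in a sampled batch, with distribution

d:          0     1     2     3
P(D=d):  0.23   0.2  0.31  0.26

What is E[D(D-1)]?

2.18

E[D(D-1)] = Σ d(d-1)·P(D=d)
 = 0·0.23 + 0·0.2 + 2·0.31 + 6·0.26
 = 0 + 0 + 0.62 + 1.56
 = 2.18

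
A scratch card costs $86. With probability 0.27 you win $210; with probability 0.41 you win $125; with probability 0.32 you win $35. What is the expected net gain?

33.15

E[payout] = 210·0.27 + 125·0.41 + 35·0.32
 = 56.7 + 51.25 + 11.2
 = 119.15
Net = 119.15 - 86 = 33.15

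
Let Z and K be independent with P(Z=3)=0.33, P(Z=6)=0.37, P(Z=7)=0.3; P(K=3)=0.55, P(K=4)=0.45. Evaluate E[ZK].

18.3195

E[ZK] = Σ_z Σ_k zk · P(Z=z)P(K=k)
 = 9·0.1815 + 12·0.1485 + 18·0.2035 + 24·0.1665 + 21·0.165 + 28·0.135
 = 1.6335 + 1.782 + 3.663 + 3.996 + 3.465 + 3.78
 = 18.3195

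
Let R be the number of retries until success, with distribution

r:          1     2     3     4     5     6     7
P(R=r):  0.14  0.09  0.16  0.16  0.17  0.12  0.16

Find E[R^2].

E[R^2] = Σ r^2·P(R=r)
 = 1·0.14 + 4·0.09 + 9·0.16 + 16·0.16 + 25·0.17 + 36·0.12 + 49·0.16
 = 0.14 + 0.36 + 1.44 + 2.56 + 4.25 + 4.32 + 7.84
 = 20.91

20.91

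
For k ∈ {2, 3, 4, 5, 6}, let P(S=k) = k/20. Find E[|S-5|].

E[|S-5|] = Σ |s-5|·P(S=s)
 = 3·1/10 + 2·3/20 + 1·1/5 + 0·1/4 + 1·3/10
 = 3/10 + 3/10 + 1/5 + 0 + 3/10
 = 11/10

1.1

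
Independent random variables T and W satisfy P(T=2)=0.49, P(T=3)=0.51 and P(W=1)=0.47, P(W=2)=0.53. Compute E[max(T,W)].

E[max(T,W)] = Σ_t Σ_w max(t,w) · P(T=t)P(W=w)
 = 2·0.2303 + 2·0.2597 + 3·0.2397 + 3·0.2703
 = 0.4606 + 0.5194 + 0.7191 + 0.8109
 = 2.51

2.51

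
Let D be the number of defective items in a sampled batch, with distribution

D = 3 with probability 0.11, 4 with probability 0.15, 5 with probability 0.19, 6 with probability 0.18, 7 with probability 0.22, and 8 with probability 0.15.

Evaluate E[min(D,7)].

5.55

E[min(D,7)] = Σ min(d,7)·P(D=d)
 = 3·0.11 + 4·0.15 + 5·0.19 + 6·0.18 + 7·0.22 + 7·0.15
 = 0.33 + 0.6 + 0.95 + 1.08 + 1.54 + 1.05
 = 5.55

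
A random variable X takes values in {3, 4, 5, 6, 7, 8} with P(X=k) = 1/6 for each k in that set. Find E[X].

5.5

E[X] = Σ x·P(X=x)
 = 3·1/6 + 4·1/6 + 5·1/6 + 6·1/6 + 7·1/6 + 8·1/6
 = 1/2 + 2/3 + 5/6 + 1 + 7/6 + 4/3
 = 11/2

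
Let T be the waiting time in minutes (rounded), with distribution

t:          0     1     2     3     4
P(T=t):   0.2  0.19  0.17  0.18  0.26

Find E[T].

E[T] = Σ t·P(T=t)
 = 0·0.2 + 1·0.19 + 2·0.17 + 3·0.18 + 4·0.26
 = 0 + 0.19 + 0.34 + 0.54 + 1.04
 = 2.11

2.11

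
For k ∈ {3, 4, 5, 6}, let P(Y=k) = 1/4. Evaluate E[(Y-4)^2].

E[(Y-4)^2] = Σ (y-4)^2·P(Y=y)
 = 1·1/4 + 0·1/4 + 1·1/4 + 4·1/4
 = 1/4 + 0 + 1/4 + 1
 = 3/2

1.5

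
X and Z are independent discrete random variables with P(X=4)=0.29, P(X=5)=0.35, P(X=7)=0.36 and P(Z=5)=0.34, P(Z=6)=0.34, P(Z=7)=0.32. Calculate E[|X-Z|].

E[|X-Z|] = Σ_x Σ_z |x-z| · P(X=x)P(Z=z)
 = 1·0.0986 + 2·0.0986 + 3·0.0928 + 0·0.119 + 1·0.119 + 2·0.112 + 2·0.1224 + 1·0.1224 + 0·0.1152
 = 0.0986 + 0.1972 + 0.2784 + 0 + 0.119 + 0.224 + 0.2448 + 0.1224 + 0
 = 1.2844

1.2844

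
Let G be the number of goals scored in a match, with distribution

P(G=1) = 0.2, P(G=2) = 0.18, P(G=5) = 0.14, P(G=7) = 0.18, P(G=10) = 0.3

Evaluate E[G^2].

43.24

E[G^2] = Σ g^2·P(G=g)
 = 1·0.2 + 4·0.18 + 25·0.14 + 49·0.18 + 100·0.3
 = 0.2 + 0.72 + 3.5 + 8.82 + 30
 = 43.24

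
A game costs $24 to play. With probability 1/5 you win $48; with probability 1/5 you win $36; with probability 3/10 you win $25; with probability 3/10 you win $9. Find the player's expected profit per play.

E[payout] = 48·1/5 + 36·1/5 + 25·3/10 + 9·3/10
 = 48/5 + 36/5 + 15/2 + 27/10
 = 27
Net = 27 - 24 = 3

3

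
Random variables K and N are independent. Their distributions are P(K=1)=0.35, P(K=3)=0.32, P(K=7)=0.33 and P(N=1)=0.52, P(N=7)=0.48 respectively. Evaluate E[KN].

E[KN] = Σ_k Σ_n kn · P(K=k)P(N=n)
 = 1·0.182 + 7·0.168 + 3·0.1664 + 21·0.1536 + 7·0.1716 + 49·0.1584
 = 0.182 + 1.176 + 0.4992 + 3.2256 + 1.2012 + 7.7616
 = 14.0456

14.0456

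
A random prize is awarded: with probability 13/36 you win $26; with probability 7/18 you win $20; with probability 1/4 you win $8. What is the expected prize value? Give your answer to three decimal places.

19.167

E[payout] = 26·13/36 + 20·7/18 + 8·1/4
 = 169/18 + 70/9 + 2
 = 115/6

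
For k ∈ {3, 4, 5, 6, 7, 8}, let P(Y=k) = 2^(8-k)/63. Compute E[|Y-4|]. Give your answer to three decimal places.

E[|Y-4|] = Σ |y-4|·P(Y=y)
 = 1·32/63 + 0·16/63 + 1·8/63 + 2·4/63 + 3·2/63 + 4·1/63
 = 32/63 + 0 + 8/63 + 8/63 + 2/21 + 4/63
 = 58/63

0.921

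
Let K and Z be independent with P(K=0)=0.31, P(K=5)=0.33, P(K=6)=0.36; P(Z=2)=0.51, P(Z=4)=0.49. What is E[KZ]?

11.3538

E[KZ] = Σ_k Σ_z kz · P(K=k)P(Z=z)
 = 0·0.1581 + 0·0.1519 + 10·0.1683 + 20·0.1617 + 12·0.1836 + 24·0.1764
 = 0 + 0 + 1.683 + 3.234 + 2.2032 + 4.2336
 = 11.3538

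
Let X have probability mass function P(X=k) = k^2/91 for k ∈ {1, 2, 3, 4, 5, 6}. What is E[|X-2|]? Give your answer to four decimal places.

E[|X-2|] = Σ |x-2|·P(X=x)
 = 1·1/91 + 0·4/91 + 1·9/91 + 2·16/91 + 3·25/91 + 4·36/91
 = 1/91 + 0 + 9/91 + 32/91 + 75/91 + 144/91
 = 261/91

2.8681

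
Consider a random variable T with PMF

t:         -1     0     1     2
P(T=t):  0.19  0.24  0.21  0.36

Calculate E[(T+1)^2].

E[(T+1)^2] = Σ (t+1)^2·P(T=t)
 = 0·0.19 + 1·0.24 + 4·0.21 + 9·0.36
 = 0 + 0.24 + 0.84 + 3.24
 = 4.32

4.32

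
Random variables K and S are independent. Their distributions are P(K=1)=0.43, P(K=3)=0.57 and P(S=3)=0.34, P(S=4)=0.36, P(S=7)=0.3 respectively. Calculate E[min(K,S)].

2.14

E[min(K,S)] = Σ_k Σ_s min(k,s) · P(K=k)P(S=s)
 = 1·0.1462 + 1·0.1548 + 1·0.129 + 3·0.1938 + 3·0.2052 + 3·0.171
 = 0.1462 + 0.1548 + 0.129 + 0.5814 + 0.6156 + 0.513
 = 2.14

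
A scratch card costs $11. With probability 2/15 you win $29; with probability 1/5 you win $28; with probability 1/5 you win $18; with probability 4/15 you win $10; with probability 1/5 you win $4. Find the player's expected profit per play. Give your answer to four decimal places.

E[payout] = 29·2/15 + 28·1/5 + 18·1/5 + 10·4/15 + 4·1/5
 = 58/15 + 28/5 + 18/5 + 8/3 + 4/5
 = 248/15
Net = 248/15 - 11 = 83/15

5.5333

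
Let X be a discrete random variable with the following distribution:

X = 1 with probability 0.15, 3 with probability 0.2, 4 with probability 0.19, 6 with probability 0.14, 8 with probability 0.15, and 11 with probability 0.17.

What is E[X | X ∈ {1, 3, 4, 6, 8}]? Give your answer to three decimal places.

P(X ∈ {1, 3, 4, 6, 8}) = 0.15 + 0.2 + 0.19 + 0.14 + 0.15 = 0.83.
E[X | X ∈ {1, 3, 4, 6, 8}] = [1·0.15 + 3·0.2 + 4·0.19 + 6·0.14 + 8·0.15] / 0.83
 = 3.55 / 0.83
 = 355/83

4.277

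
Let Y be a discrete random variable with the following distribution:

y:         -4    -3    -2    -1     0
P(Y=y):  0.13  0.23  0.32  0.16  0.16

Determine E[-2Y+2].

6.02

E[-2Y+2] = Σ (-2y+2)·P(Y=y)
 = 10·0.13 + 8·0.23 + 6·0.32 + 4·0.16 + 2·0.16
 = 1.3 + 1.84 + 1.92 + 0.64 + 0.32
 = 6.02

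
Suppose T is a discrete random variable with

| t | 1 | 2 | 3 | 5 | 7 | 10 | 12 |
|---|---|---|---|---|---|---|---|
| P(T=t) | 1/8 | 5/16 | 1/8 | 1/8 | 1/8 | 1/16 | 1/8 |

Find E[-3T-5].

-19.25

E[-3T-5] = Σ (-3t-5)·P(T=t)
 = (-8)·1/8 + (-11)·5/16 + (-14)·1/8 + (-20)·1/8 + (-26)·1/8 + (-35)·1/16 + (-41)·1/8
 = (-1) + (-55/16) + (-7/4) + (-5/2) + (-13/4) + (-35/16) + (-41/8)
 = -77/4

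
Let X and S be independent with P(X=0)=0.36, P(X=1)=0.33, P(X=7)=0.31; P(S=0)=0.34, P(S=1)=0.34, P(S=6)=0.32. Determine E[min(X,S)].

E[min(X,S)] = Σ_x Σ_s min(x,s) · P(X=x)P(S=s)
 = 0·0.1224 + 0·0.1224 + 0·0.1152 + 0·0.1122 + 1·0.1122 + 1·0.1056 + 0·0.1054 + 1·0.1054 + 6·0.0992
 = 0 + 0 + 0 + 0 + 0.1122 + 0.1056 + 0 + 0.1054 + 0.5952
 = 0.9184

0.9184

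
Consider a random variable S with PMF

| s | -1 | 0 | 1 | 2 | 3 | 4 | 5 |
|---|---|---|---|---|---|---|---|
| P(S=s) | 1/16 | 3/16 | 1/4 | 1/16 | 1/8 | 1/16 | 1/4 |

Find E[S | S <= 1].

0.375

P(S <= 1) = 1/16 + 3/16 + 1/4 = 1/2.
E[S | S <= 1] = [(-1)·1/16 + 0·3/16 + 1·1/4] / (1/2)
 = 3/16 / (1/2)
 = 3/8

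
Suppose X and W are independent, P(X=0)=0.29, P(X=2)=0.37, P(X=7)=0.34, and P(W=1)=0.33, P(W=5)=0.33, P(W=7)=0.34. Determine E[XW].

E[XW] = Σ_x Σ_w xw · P(X=x)P(W=w)
 = 0·0.0957 + 0·0.0957 + 0·0.0986 + 2·0.1221 + 10·0.1221 + 14·0.1258 + 7·0.1122 + 35·0.1122 + 49·0.1156
 = 0 + 0 + 0 + 0.2442 + 1.221 + 1.7612 + 0.7854 + 3.927 + 5.6644
 = 13.6032

13.6032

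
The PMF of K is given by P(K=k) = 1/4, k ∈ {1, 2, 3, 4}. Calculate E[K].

2.5

E[K] = Σ k·P(K=k)
 = 1·1/4 + 2·1/4 + 3·1/4 + 4·1/4
 = 1/4 + 1/2 + 3/4 + 1
 = 5/2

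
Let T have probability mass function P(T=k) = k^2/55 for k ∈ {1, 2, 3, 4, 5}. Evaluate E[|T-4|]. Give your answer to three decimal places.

0.818

E[|T-4|] = Σ |t-4|·P(T=t)
 = 3·1/55 + 2·4/55 + 1·9/55 + 0·16/55 + 1·5/11
 = 3/55 + 8/55 + 9/55 + 0 + 5/11
 = 9/11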